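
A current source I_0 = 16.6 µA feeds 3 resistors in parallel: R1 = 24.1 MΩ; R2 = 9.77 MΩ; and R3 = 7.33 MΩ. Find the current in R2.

I ≈ 6.06 µA

ΣG = 1/24.1 + 1/9.77 + 1/7.33 = 0.2803.
R2 takes the fraction G_k/ΣG = 0.1024/0.2803 = 0.3652, so I = 16.6 × 0.3652 = 6.062 µA.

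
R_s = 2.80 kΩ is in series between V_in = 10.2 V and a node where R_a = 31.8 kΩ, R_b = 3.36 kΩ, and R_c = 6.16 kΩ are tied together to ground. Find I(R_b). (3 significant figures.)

I ≈ 1.28 mA

Parallel bank: R_p = 1/(1/31.8 + 1/3.36 + 1/6.16) = 2.035 kΩ.
Node voltage V_A = V_in · R_p/(R_s + R_p) = 10.2 × 0.4209 = 4.293 V.
I(R_b) = V_A / R_b = 4.293/3.36 = 1.278 mA.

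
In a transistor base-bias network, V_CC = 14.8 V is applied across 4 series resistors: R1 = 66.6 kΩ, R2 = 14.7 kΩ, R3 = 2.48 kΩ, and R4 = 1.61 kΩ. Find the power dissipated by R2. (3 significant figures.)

P ≈ 0.442 mW

The common current is I = 14.8/85.39 = 0.1733 mA.
P(R2) = I²·R2 = (0.1733)² × 14.7 = 0.4416 mW.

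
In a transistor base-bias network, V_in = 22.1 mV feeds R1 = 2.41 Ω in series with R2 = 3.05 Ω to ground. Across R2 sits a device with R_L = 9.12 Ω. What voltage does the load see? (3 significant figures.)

The load sits in parallel with R2, giving an effective lower resistance R2' = R2·R_L/(R2+R_L) = 2.286 Ω.
Then V_out = V_in · R2'/(R1 + R2') = 22.1 × 2.286/4.696 = 10.76 mV.
(Unloaded it would be 12.3 mV; the load pulls it down.)

V_out ≈ 10.8 mV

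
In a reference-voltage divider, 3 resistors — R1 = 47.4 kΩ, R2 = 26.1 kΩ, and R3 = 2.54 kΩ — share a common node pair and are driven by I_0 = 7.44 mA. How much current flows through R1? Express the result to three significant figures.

I ≈ 0.346 mA

Total conductance ΣG = 1/47.4 + 1/26.1 + 1/2.54 = 0.4531 (units of 1/kΩ).
Current divider: I(R1) = I_0 · G_k/ΣG = 7.44 × (0.02110/0.4531) = 7.44 × 0.04656 = 0.3464 mA.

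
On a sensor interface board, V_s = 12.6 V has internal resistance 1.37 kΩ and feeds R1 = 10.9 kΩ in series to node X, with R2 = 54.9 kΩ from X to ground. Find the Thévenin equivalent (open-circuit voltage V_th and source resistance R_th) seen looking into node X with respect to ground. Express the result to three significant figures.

R1' = 1.37 + 10.9 = 12.27 kΩ (source resistance + R1).
With X open, the divider is unloaded: V_th = 12.6 × 54.9/67.17 = 10.30 V.
Zeroing V_s shorts the top of R1' to ground, so R_th = R1' ‖ R2 = 10.03 kΩ.

V_th ≈ 10.3 V, R_th ≈ 10.0 kΩ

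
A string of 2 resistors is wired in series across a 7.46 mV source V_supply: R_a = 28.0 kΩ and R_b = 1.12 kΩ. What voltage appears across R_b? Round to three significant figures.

V ≈ 0.287 mV

Total series resistance ΣR = 28.0 + 1.12 = 29.12 kΩ.
By the voltage-divider rule, V = 7.46 × 1.120/29.12 = 0.2869 mV.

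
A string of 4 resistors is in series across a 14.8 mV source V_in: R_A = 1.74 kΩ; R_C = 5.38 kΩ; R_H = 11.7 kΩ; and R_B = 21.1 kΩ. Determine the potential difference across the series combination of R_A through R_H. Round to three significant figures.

Series total: ΣR = 1.74 + 5.38 + 11.7 + 21.1 = 39.92 kΩ.
R_{R_A..R_H} = 1.74 + 5.38 + 11.7 = 18.82 kΩ.
By the voltage-divider rule, V = 14.8 × 18.82/39.92 = 6.977 mV.

V ≈ 6.98 mV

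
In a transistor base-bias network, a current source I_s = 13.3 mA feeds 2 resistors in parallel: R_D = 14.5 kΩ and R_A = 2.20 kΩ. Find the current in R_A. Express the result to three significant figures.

Two-branch current divider: I_k = I_s · R_other/(R_1 + R_2).
I(R_A) = 13.3 × 14.5/(14.5 + 2.20) = 13.3 × 0.8683 = 11.55 mA.

I ≈ 11.5 mA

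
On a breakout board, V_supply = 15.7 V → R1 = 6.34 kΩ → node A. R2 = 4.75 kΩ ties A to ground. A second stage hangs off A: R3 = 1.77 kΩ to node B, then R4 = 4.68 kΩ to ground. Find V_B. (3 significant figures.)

The second stage (R3 + R4 = 6.450 kΩ) loads node A in parallel with R2.
R2 ‖ (R3+R4) = 2.735 kΩ.
First divider: V_A = V_supply · 2.735/(6.34 + 2.735) = 4.732 V.
Stage 2 is unloaded, so V_B = V_A · R4/(R3+R4) = 4.732 × 4.68/6.450 = 3.434 V.

V_B ≈ 3.43 V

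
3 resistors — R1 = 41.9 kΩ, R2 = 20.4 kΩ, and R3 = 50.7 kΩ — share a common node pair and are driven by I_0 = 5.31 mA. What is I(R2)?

I ≈ 2.81 mA

Conductances: ΣG = 1/41.9 + 1/20.4 + 1/50.7 = 0.09261 (1/kΩ).
Current divider: I(R2) = I_0 · G_k/ΣG = 5.31 × (0.04902/0.09261) = 5.31 × 0.5293 = 2.811 mA.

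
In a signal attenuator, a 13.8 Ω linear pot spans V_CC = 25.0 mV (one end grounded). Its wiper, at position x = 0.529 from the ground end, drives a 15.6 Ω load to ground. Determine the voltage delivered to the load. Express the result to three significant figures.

Lower segment x·R_p = 7.300 Ω; upper segment (1−x)·R_p = 6.500 Ω.
Lower segment in parallel with the load: 7.300 ‖ 15.6 = 4.973 Ω.
V_out = 25.0 × 4.973/(6.500 + 4.973) = 10.84 mV.
(Unloaded: V_out = x·V_CC = 13.2 mV.)

V_out ≈ 10.8 mV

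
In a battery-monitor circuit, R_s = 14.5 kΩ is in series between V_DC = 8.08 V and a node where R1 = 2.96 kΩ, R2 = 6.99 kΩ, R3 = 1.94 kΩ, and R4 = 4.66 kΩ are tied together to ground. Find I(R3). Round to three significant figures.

I ≈ 0.224 mA

Equivalent of the parallel group: R_p = 0.8258 kΩ.
Node voltage V_A = V_DC · R_p/(R_s + R_p) = 8.08 × 0.05388 = 0.4354 V.
I(R3) = V_A / R3 = 0.4354/1.94 = 0.2244 mA.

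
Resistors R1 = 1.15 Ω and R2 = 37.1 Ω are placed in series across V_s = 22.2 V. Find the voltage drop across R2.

V ≈ 21.5 V

Series total: ΣR = 1.15 + 37.1 = 38.25 Ω.
Voltage divider: V = V_s · (37.10 / 38.25) = 22.2 × 0.9699 = 21.53 V.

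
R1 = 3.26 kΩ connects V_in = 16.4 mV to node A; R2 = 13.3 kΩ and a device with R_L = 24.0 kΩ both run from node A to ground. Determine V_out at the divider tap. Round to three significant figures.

V_out ≈ 11.9 mV

The load sits in parallel with R2, giving an effective lower resistance R2' = R2·R_L/(R2+R_L) = 8.558 kΩ.
Now apply the divider: V_out = 16.4 × 0.7241 = 11.88 mV.
(Unloaded it would be 13.2 mV; the load pulls it down.)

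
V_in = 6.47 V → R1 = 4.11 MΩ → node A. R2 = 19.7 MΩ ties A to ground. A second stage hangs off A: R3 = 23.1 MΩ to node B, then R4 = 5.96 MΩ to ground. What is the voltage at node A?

The second stage (R3 + R4 = 29.06 MΩ) loads node A in parallel with R2.
Effective lower resistance at A: R2 ‖ 29.06 = 11.74 MΩ.
First divider: V_A = V_in · 11.74/(4.11 + 11.74) = 4.792 V.

V_A ≈ 4.79 V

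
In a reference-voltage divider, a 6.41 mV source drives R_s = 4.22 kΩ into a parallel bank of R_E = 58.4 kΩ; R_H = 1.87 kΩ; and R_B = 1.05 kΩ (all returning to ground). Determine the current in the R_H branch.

I ≈ 0.466 µA

Combine the parallel branches: R_p = (1/58.4 + 1/1.87 + 1/1.05)⁻¹ = 0.6648 kΩ.
Node voltage V_A = V_CC · R_p/(R_s + R_p) = 6.41 × 0.1361 = 0.8723 mV.
Branch current I = V_A/R_H = 0.8723/1.87 = 0.4665 µA.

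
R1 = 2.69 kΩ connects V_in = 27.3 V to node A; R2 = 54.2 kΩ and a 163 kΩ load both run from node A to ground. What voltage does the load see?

V_out ≈ 25.6 V

R2 ‖ R_L = (54.2 × 163)/(54.2 + 163) = 40.67 kΩ.
Now apply the divider: V_out = 27.3 × 0.9380 = 25.61 V.
(Unloaded it would be 26.0 V; the load pulls it down.)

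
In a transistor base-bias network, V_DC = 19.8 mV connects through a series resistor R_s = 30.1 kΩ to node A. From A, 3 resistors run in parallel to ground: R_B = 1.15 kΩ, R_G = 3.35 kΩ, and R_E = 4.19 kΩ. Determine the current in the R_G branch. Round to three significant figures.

I ≈ 0.136 µA

Combine the parallel branches: R_p = (1/1.15 + 1/3.35 + 1/4.19)⁻¹ = 0.7109 kΩ.
V_A by voltage divider: V_A = 19.8 × 0.7109/(30.1 + 0.7109) = 0.4568 mV.
Branch current I = V_A/R_G = 0.4568/3.35 = 0.1364 µA.
(Check via current divider: I_total = 0.6426 µA; share G_k/ΣG = 0.2122 → same result.)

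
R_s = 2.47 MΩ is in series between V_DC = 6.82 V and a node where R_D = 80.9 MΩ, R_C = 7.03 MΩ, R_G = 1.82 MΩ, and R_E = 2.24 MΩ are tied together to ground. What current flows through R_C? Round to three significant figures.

I ≈ 0.253 µA

Parallel bank: R_p = 1/(1/80.9 + 1/7.03 + 1/1.82 + 1/2.24) = 0.8692 MΩ.
V_A = 6.82 × 0.8692/3.339 = 1.775 V.
I(R_C) = V_A / R_C = 1.775/7.03 = 0.2525 µA.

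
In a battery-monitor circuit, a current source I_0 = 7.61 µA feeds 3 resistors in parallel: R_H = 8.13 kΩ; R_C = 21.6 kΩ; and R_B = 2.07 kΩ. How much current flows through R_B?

I ≈ 5.64 µA

Conductances: ΣG = 1/8.13 + 1/21.6 + 1/2.07 = 0.6524 (1/kΩ).
Current divider: I(R_B) = I_0 · G_k/ΣG = 7.61 × (0.4831/0.6524) = 7.61 × 0.7405 = 5.635 µA.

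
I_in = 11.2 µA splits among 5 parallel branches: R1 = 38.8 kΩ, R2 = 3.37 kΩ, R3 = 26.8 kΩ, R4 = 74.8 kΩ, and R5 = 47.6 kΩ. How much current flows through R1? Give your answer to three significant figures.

ΣG = 1/38.8 + 1/3.37 + 1/26.8 + 1/74.8 + 1/47.6 = 0.3942.
Current divider: I(R1) = I_in · G_k/ΣG = 11.2 × (0.02577/0.3942) = 11.2 × 0.06538 = 0.7323 µA.

I ≈ 0.732 µA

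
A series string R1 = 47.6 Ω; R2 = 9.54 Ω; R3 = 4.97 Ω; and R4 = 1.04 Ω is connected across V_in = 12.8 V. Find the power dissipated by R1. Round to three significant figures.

ΣR = 63.15 Ω → I = 12.8/63.15 = 0.2027 A.
V(R1) = I·R = 9.648 V; P = V·I = 9.648 × 0.2027 = 1.956 W.

P ≈ 1.96 W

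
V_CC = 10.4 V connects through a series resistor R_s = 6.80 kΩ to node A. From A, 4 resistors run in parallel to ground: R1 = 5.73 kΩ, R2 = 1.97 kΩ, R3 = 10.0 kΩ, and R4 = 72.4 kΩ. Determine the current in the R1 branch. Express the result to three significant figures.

Equivalent of the parallel group: R_p = 1.256 kΩ.
Node voltage V_A = V_CC · R_p/(R_s + R_p) = 10.4 × 0.1559 = 1.622 V.
Branch current I = V_A/R1 = 1.622/5.73 = 0.2830 mA.
(Check via current divider: I_total = 1.291 mA; share G_k/ΣG = 0.2193 → same result.)

I ≈ 0.283 mA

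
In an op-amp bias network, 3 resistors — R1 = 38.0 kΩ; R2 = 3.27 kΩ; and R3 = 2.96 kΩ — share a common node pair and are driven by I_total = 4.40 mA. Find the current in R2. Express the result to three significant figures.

I ≈ 2.01 mA

Total conductance ΣG = 1/38.0 + 1/3.27 + 1/2.96 = 0.6700 (units of 1/kΩ).
Current divider: I(R2) = I_total · G_k/ΣG = 4.40 × (0.3058/0.6700) = 4.40 × 0.4565 = 2.008 mA.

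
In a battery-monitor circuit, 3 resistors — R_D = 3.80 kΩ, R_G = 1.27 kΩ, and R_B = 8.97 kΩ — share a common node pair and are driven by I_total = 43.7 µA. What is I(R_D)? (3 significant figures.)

I ≈ 9.90 µA

Conductances: ΣG = 1/3.80 + 1/1.27 + 1/8.97 = 1.162 (1/kΩ).
Current divider: I(R_D) = I_total · G_k/ΣG = 43.7 × (0.2632/1.162) = 43.7 × 0.2265 = 9.896 µA.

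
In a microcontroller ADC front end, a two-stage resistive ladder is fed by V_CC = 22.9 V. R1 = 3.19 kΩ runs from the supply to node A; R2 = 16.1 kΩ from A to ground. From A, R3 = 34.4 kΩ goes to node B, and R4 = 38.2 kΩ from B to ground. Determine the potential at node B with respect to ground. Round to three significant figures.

V_B ≈ 9.70 V

Node A sees R2 in parallel with the series input of stage 2, R3 + R4 = 72.60 kΩ.
R2 ‖ (R3+R4) = 13.18 kΩ.
So V_A = 22.9 × 0.8051 = 18.44 V.
Stage 2 is unloaded, so V_B = V_A · R4/(R3+R4) = 18.44 × 38.2/72.60 = 9.701 V.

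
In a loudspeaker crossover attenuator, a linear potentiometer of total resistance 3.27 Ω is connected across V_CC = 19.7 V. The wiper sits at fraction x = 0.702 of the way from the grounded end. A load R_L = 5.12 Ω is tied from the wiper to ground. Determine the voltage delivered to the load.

Split the track: R_lower = x·R_p = 2.296 Ω, R_upper = (1−x)·R_p = 0.9745 Ω.
(x·R_p) ‖ R_L = 1.585 Ω.
Then V_out = V_CC · 1.585/(0.9745 + 1.585) = 12.20 V.

V_out ≈ 12.2 V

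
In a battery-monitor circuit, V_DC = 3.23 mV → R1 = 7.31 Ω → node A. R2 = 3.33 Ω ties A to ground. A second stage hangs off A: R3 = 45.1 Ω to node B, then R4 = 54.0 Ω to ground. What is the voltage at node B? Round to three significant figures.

V_B ≈ 0.538 mV

Looking into the second stage from A: R3 + R4 = 99.10 Ω appears in parallel with R2.
R2 ‖ (R3+R4) = 3.222 Ω.
First divider: V_A = V_DC · 3.222/(7.31 + 3.222) = 0.9881 mV.
Stage 2 is unloaded, so V_B = V_A · R4/(R3+R4) = 0.9881 × 54.0/99.10 = 0.5384 mV.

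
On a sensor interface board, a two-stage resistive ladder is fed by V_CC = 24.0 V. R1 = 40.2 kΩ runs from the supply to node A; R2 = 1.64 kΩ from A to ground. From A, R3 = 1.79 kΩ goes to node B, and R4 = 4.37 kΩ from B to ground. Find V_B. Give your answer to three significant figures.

Looking into the second stage from A: R3 + R4 = 6.160 kΩ appears in parallel with R2.
R2 ‖ (R3+R4) = 1.295 kΩ.
First divider: V_A = V_CC · 1.295/(40.2 + 1.295) = 0.7491 V.
Then the unloaded second divider: V_B = V_A × R4/(R3+R4) = 0.7491 × 0.7094 = 0.5314 V.

V_B ≈ 0.531 V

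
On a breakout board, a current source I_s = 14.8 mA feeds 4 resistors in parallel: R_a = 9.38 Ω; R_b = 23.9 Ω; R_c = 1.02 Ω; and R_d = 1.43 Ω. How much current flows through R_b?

I ≈ 0.339 mA

Total conductance ΣG = 1/9.38 + 1/23.9 + 1/1.02 + 1/1.43 = 1.828 (units of 1/Ω).
Current divider: I(R_b) = I_s · G_k/ΣG = 14.8 × (0.04184/1.828) = 14.8 × 0.02289 = 0.3387 mA.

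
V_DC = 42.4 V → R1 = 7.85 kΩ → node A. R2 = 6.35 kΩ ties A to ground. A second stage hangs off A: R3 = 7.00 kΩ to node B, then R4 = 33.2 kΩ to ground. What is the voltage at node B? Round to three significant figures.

V_B ≈ 14.4 V

Node A sees R2 in parallel with the series input of stage 2, R3 + R4 = 40.20 kΩ.
Effective lower resistance at A: R2 ‖ 40.20 = 5.484 kΩ.
So V_A = 42.4 × 0.4113 = 17.44 V.
V_B = V_A × 0.8259 = 14.40 V.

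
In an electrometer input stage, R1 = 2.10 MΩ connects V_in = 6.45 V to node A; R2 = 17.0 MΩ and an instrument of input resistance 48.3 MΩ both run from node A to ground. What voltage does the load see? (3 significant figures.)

V_out ≈ 5.53 V

First combine the lower leg with the load: R2 ‖ R_L = 12.57 MΩ.
Voltage divider with the loaded lower leg: V_out = 6.45 × 12.57/(2.10 + 12.57) = 6.45 × 0.8569 = 5.527 V.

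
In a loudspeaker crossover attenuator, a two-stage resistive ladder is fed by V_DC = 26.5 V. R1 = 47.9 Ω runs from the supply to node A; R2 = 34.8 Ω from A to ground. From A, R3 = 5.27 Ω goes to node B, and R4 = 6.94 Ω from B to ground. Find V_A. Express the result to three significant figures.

Node A sees R2 in parallel with the series input of stage 2, R3 + R4 = 12.21 Ω.
Effective lower resistance at A: R2 ‖ 12.21 = 9.039 Ω.
First divider: V_A = V_DC · 9.039/(47.9 + 9.039) = 4.207 V.

V_A ≈ 4.21 V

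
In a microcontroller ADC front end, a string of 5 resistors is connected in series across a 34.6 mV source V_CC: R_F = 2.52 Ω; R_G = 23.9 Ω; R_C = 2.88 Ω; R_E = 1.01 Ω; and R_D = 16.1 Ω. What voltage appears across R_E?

Series total: ΣR = 2.52 + 23.9 + 2.88 + 1.01 + 16.1 = 46.41 Ω.
By the voltage-divider rule, V = 34.6 × 1.010/46.41 = 0.7530 mV.

V ≈ 0.753 mV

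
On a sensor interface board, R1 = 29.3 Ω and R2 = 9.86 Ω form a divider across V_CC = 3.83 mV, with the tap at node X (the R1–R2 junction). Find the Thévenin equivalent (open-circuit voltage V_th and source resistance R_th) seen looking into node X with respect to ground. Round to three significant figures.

With X open, the divider is unloaded: V_th = 3.83 × 9.86/39.16 = 0.9643 mV.
Zeroing V_CC shorts the top of R1 to ground, so R_th = R1 ‖ R2 = 7.377 Ω.

V_th ≈ 0.964 mV, R_th ≈ 7.38 Ω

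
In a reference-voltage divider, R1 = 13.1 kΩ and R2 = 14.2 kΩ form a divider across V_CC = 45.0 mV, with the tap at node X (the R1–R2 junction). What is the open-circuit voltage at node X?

Open-circuit (no load on X): V_th = V_CC · R2/(R1 + R2) = 45.0 × 14.2/(13.10 + 14.2) = 23.41 mV.

V_th ≈ 23.4 mV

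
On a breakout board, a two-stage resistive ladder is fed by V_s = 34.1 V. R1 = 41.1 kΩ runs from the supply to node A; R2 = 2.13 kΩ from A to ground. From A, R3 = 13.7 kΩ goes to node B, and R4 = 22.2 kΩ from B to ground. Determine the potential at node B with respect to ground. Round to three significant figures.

V_B ≈ 0.984 V

Looking into the second stage from A: R3 + R4 = 35.90 kΩ appears in parallel with R2.
R2 ‖ (R3+R4) = 2.011 kΩ.
So V_A = 34.1 × 0.04664 = 1.590 V.
V_B = V_A × 0.6184 = 0.9835 V.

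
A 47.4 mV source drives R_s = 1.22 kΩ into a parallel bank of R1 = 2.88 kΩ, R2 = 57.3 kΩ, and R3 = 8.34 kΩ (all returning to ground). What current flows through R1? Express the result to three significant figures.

I ≈ 10.3 µA

Combine the parallel branches: R_p = (1/2.88 + 1/57.3 + 1/8.34)⁻¹ = 2.064 kΩ.
V_A by voltage divider: V_A = 47.4 × 2.064/(1.22 + 2.064) = 29.79 mV.
I(R1) = V_A / R1 = 29.79/2.88 = 10.34 µA.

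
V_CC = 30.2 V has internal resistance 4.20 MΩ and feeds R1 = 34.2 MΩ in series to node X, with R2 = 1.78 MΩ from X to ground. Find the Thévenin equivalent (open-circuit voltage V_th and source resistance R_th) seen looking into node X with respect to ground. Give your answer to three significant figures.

V_th ≈ 1.34 V, R_th ≈ 1.70 MΩ

R1' = 4.20 + 34.2 = 38.40 MΩ (source resistance + R1).
V_th is the unloaded tap voltage: V_CC · R2/(R1'+R2) = 30.2 × 0.04430 = 1.338 V.
Zeroing V_CC shorts the top of R1' to ground, so R_th = R1' ‖ R2 = 1.701 MΩ.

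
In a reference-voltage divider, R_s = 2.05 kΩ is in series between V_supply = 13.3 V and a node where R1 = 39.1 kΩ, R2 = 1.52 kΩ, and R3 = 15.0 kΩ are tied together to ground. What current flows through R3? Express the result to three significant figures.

I ≈ 0.349 mA

Parallel bank: R_p = 1/(1/39.1 + 1/1.52 + 1/15.0) = 1.333 kΩ.
V_A by voltage divider: V_A = 13.3 × 1.333/(2.05 + 1.333) = 5.241 V.
Branch current I = V_A/R3 = 5.241/15.0 = 0.3494 mA.
(Equivalently: I_total = 3.931 mA, then current-divider fraction G_k/ΣG = 0.08887.)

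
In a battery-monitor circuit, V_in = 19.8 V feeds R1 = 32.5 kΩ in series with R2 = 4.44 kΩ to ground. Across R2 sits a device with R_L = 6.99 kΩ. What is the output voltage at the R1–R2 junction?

V_out ≈ 1.53 V

The load sits in parallel with R2, giving an effective lower resistance R2' = R2·R_L/(R2+R_L) = 2.715 kΩ.
Now apply the divider: V_out = 19.8 × 0.07711 = 1.527 V.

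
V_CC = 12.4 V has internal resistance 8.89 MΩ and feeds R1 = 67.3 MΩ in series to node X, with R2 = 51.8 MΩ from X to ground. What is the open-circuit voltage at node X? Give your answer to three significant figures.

R1' = 8.89 + 67.3 = 76.19 MΩ (source resistance + R1).
Open-circuit (no load on X): V_th = V_CC · R2/(R1' + R2) = 12.4 × 51.8/(76.19 + 51.8) = 5.019 V.

V_th ≈ 5.02 V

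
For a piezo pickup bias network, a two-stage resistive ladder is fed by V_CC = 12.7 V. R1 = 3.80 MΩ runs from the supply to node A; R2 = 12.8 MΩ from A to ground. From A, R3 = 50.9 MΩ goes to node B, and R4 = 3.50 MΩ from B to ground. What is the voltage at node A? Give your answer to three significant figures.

V_A ≈ 9.29 V

The second stage (R3 + R4 = 54.40 MΩ) loads node A in parallel with R2.
R2 ‖ (R3+R4) = 10.36 MΩ.
V_A = 12.7 × 10.36/(3.80 + 10.36) = 9.292 V.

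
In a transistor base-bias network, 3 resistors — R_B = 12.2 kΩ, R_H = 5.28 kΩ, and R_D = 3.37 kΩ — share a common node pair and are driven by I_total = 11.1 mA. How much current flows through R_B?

I ≈ 1.60 mA

ΣG = 1/12.2 + 1/5.28 + 1/3.37 = 0.5681.
By the current-divider rule, I = I_total · G_k/ΣG = 11.1 × 0.1443 = 1.602 mA.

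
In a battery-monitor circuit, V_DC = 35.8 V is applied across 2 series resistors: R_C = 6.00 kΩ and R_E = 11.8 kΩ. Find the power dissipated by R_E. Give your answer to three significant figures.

P ≈ 47.7 mW

The common current is I = 35.8/17.80 = 2.011 mA.
V(R_E) = I·R = 23.73 V; P = V·I = 23.73 × 2.011 = 47.73 mW.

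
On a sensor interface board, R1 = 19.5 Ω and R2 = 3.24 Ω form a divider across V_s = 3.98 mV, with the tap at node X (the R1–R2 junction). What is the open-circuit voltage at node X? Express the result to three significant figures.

With X open, the divider is unloaded: V_th = 3.98 × 3.24/22.74 = 0.5671 mV.

V_th ≈ 0.567 mV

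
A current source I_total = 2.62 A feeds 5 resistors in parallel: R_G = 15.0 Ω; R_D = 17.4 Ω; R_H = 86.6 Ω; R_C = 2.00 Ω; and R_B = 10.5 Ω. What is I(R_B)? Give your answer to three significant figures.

I ≈ 0.341 A

Total conductance ΣG = 1/15.0 + 1/17.4 + 1/86.6 + 1/2.00 + 1/10.5 = 0.7309 (units of 1/Ω).
R_B takes the fraction G_k/ΣG = 0.09524/0.7309 = 0.1303, so I = 2.62 × 0.1303 = 0.3414 A.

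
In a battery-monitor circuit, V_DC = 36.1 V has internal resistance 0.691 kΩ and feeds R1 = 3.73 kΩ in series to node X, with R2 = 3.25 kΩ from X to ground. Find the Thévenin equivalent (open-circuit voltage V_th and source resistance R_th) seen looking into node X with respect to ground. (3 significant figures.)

V_th ≈ 15.3 V, R_th ≈ 1.87 kΩ

R1' = 0.691 + 3.73 = 4.421 kΩ (source resistance + R1).
V_th is the unloaded tap voltage: V_DC · R2/(R1'+R2) = 36.1 × 0.4237 = 15.29 V.
Looking into X with the source shorted: R_th = R1'·R2/(R1'+R2) = 4.421 × 3.25/7.671 = 1.873 kΩ.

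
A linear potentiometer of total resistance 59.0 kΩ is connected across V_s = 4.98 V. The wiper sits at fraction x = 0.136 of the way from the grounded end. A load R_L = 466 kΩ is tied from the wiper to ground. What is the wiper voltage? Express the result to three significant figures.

V_out ≈ 0.667 V

Lower segment x·R_p = 8.024 kΩ; upper segment (1−x)·R_p = 50.98 kΩ.
(x·R_p) ‖ R_L = 7.888 kΩ.
Loaded-divider output: V_out = 4.98 × 0.1340 = 0.6674 V.
(Unloaded: V_out = x·V_s = 0.677 V.)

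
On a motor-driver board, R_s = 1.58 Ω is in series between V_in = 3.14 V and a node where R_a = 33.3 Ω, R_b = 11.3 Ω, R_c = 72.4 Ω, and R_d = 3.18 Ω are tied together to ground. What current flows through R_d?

I ≈ 0.579 A

Combine the parallel branches: R_p = (1/33.3 + 1/11.3 + 1/72.4 + 1/3.18)⁻¹ = 2.238 Ω.
V_A = 3.14 × 2.238/3.818 = 1.841 V.
I(R_d) = V_A / R_d = 1.841/3.18 = 0.5788 A.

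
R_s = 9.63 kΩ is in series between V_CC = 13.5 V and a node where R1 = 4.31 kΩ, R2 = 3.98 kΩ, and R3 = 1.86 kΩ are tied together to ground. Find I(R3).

I ≈ 0.670 mA

Parallel bank: R_p = 1/(1/4.31 + 1/3.98 + 1/1.86) = 0.9795 kΩ.
V_A = 13.5 × 0.9795/10.61 = 1.246 V.
I(R3) = V_A / R3 = 1.246/1.86 = 0.6701 mA.
(Equivalently: I_total = 1.272 mA, then current-divider fraction G_k/ΣG = 0.5266.)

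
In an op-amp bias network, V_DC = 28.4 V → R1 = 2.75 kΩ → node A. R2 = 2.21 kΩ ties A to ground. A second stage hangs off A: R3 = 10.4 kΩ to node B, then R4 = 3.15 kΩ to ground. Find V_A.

The second stage (R3 + R4 = 13.55 kΩ) loads node A in parallel with R2.
R2 ‖ (R3+R4) = 1.900 kΩ.
V_A = 28.4 × 1.900/(2.75 + 1.900) = 11.60 V.

V_A ≈ 11.6 V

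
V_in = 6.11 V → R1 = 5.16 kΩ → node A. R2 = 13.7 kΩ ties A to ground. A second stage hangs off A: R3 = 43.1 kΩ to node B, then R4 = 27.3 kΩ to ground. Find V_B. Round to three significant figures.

The second stage (R3 + R4 = 70.40 kΩ) loads node A in parallel with R2.
R2 ‖ (R3+R4) = 11.47 kΩ.
First divider: V_A = V_in · 11.47/(5.16 + 11.47) = 4.214 V.
Stage 2 is unloaded, so V_B = V_A · R4/(R3+R4) = 4.214 × 27.3/70.40 = 1.634 V.

V_B ≈ 1.63 V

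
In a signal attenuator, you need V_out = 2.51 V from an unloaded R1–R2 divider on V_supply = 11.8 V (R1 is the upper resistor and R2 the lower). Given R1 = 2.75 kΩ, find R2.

R2 ≈ 0.743 kΩ

Required fraction k = V_out/V_supply = 0.2127.
R2 = R1 · 0.2127/(1 − 0.2127) = 0.7430 kΩ.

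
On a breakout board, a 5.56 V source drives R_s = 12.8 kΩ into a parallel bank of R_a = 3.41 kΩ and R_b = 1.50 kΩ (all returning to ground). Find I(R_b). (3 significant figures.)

Combine the parallel branches: R_p = (1/3.41 + 1/1.50)⁻¹ = 1.042 kΩ.
Node voltage V_A = V_s · R_p/(R_s + R_p) = 5.56 × 0.07526 = 0.4185 V.
Branch current I = V_A/R_b = 0.4185/1.50 = 0.2790 mA.
(Check via current divider: I_total = 0.4017 mA; share G_k/ΣG = 0.6945 → same result.)

I ≈ 0.279 mA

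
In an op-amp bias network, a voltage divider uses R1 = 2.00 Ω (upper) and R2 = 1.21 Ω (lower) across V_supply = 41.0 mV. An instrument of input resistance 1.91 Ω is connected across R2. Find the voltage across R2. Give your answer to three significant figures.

The load sits in parallel with R2, giving an effective lower resistance R2' = R2·R_L/(R2+R_L) = 0.7407 Ω.
Voltage divider with the loaded lower leg: V_out = 41.0 × 0.7407/(2.00 + 0.7407) = 41.0 × 0.2703 = 11.08 mV.
(Unloaded it would be 15.5 mV; the load pulls it down.)

V_out ≈ 11.1 mV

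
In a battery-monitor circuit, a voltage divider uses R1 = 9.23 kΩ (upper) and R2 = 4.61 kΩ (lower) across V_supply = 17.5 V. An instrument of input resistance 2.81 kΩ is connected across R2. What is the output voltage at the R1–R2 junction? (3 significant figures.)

V_out ≈ 2.78 V

The load sits in parallel with R2, giving an effective lower resistance R2' = R2·R_L/(R2+R_L) = 1.746 kΩ.
Then V_out = V_supply · R2'/(R1 + R2') = 17.5 × 1.746/10.98 = 2.784 V.
(Unloaded it would be 5.83 V; the load pulls it down.)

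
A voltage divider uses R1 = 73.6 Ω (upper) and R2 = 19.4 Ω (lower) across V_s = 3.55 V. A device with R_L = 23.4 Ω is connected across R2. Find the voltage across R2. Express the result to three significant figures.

R2 ‖ R_L = (19.4 × 23.4)/(19.4 + 23.4) = 10.61 Ω.
Now apply the divider: V_out = 3.55 × 0.1260 = 0.4472 V.

V_out ≈ 0.447 V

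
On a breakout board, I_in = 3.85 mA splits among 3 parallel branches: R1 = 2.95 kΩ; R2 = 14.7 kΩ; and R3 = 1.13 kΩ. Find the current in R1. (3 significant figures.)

ΣG = 1/2.95 + 1/14.7 + 1/1.13 = 1.292.
By the current-divider rule, I = I_in · G_k/ΣG = 3.85 × 0.2624 = 1.010 mA.

I ≈ 1.01 mA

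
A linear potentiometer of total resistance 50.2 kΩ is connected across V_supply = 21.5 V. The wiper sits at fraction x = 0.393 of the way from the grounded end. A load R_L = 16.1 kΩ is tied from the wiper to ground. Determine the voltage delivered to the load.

V_out ≈ 4.85 V

Split the track: R_lower = x·R_p = 19.73 kΩ, R_upper = (1−x)·R_p = 30.47 kΩ.
(x·R_p) ‖ R_L = 8.865 kΩ.
Then V_out = V_supply · 8.865/(30.47 + 8.865) = 4.845 V.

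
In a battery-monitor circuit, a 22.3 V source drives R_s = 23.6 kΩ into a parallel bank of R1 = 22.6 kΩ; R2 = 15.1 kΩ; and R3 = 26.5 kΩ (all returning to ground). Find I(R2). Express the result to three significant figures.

Parallel bank: R_p = 1/(1/22.6 + 1/15.1 + 1/26.5) = 6.747 kΩ.
Node voltage V_A = V_in · R_p/(R_s + R_p) = 22.3 × 0.2223 = 4.958 V.
I(R2) = V_A / R2 = 4.958/15.1 = 0.3283 mA.
(Check via current divider: I_total = 0.7348 mA; share G_k/ΣG = 0.4468 → same result.)

I ≈ 0.328 mA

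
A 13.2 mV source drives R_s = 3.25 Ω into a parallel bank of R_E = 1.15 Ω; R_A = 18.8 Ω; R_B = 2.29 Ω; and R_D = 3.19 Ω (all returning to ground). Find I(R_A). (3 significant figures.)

I ≈ 0.109 mA

Parallel bank: R_p = 1/(1/1.15 + 1/18.8 + 1/2.29 + 1/3.19) = 0.5978 Ω.
V_A by voltage divider: V_A = 13.2 × 0.5978/(3.25 + 0.5978) = 2.051 mV.
Branch current I = V_A/R_A = 2.051/18.8 = 0.1091 mA.
(Check via current divider: I_total = 3.431 mA; share G_k/ΣG = 0.03180 → same result.)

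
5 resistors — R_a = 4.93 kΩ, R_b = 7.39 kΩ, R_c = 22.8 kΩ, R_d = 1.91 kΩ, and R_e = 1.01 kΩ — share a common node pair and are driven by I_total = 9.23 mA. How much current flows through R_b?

Conductances: ΣG = 1/4.93 + 1/7.39 + 1/22.8 + 1/1.91 + 1/1.01 = 1.896 (1/kΩ).
R_b takes the fraction G_k/ΣG = 0.1353/1.896 = 0.07138, so I = 9.23 × 0.07138 = 0.6589 mA.

I ≈ 0.659 mA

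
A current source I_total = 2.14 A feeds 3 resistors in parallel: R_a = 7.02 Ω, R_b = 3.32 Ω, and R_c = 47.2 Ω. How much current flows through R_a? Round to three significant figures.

Conductances: ΣG = 1/7.02 + 1/3.32 + 1/47.2 = 0.4648 (1/Ω).
Current divider: I(R_a) = I_total · G_k/ΣG = 2.14 × (0.1425/0.4648) = 2.14 × 0.3064 = 0.6558 A.

I ≈ 0.656 A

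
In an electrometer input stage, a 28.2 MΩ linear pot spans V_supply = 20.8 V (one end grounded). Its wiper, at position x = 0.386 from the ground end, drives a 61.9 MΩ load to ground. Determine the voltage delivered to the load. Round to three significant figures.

Lower segment x·R_p = 10.89 MΩ; upper segment (1−x)·R_p = 17.31 MΩ.
R_L loads the lower segment: effective lower R = 9.257 MΩ.
V_out = 20.8 × 9.257/(17.31 + 9.257) = 7.246 V.
(Unloaded: V_out = x·V_supply = 8.03 V.)

V_out ≈ 7.25 V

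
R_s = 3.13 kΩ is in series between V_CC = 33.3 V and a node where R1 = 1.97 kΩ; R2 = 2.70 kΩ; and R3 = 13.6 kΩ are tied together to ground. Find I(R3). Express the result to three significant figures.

I ≈ 0.615 mA

Combine the parallel branches: R_p = (1/1.97 + 1/2.70 + 1/13.6)⁻¹ = 1.051 kΩ.
V_A = 33.3 × 1.051/4.181 = 8.371 V.
I(R3) = V_A / R3 = 8.371/13.6 = 0.6155 mA.
(Check via current divider: I_total = 7.965 mA; share G_k/ΣG = 0.07728 → same result.)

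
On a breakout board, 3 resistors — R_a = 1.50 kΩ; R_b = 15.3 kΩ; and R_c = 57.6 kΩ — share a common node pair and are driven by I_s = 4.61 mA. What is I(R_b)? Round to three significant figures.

I ≈ 0.402 mA

Conductances: ΣG = 1/1.50 + 1/15.3 + 1/57.6 = 0.7494 (1/kΩ).
By the current-divider rule, I = I_s · G_k/ΣG = 4.61 × 0.08722 = 0.4021 mA.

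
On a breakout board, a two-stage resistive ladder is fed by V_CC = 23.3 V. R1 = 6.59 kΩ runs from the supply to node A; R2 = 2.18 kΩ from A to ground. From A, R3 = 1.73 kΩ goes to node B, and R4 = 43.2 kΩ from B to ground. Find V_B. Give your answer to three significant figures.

Node A sees R2 in parallel with the series input of stage 2, R3 + R4 = 44.93 kΩ.
Effective lower resistance at A: R2 ‖ 44.93 = 2.079 kΩ.
So V_A = 23.3 × 0.2398 = 5.588 V.
Then the unloaded second divider: V_B = V_A × R4/(R3+R4) = 5.588 × 0.9615 = 5.373 V.

V_B ≈ 5.37 V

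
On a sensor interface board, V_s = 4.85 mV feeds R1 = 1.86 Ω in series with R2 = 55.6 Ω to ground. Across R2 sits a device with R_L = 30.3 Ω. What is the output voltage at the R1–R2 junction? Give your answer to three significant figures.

First combine the lower leg with the load: R2 ‖ R_L = 19.61 Ω.
Voltage divider with the loaded lower leg: V_out = 4.85 × 19.61/(1.86 + 19.61) = 4.85 × 0.9134 = 4.430 mV.

V_out ≈ 4.43 mV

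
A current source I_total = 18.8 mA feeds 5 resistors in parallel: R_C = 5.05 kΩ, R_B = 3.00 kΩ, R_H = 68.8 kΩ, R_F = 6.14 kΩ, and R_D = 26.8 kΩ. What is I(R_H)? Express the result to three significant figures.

Total conductance ΣG = 1/5.05 + 1/3.00 + 1/68.8 + 1/6.14 + 1/26.8 = 0.7461 (units of 1/kΩ).
R_H takes the fraction G_k/ΣG = 0.01453/0.7461 = 0.01948, so I = 18.8 × 0.01948 = 0.3663 mA.

I ≈ 0.366 mA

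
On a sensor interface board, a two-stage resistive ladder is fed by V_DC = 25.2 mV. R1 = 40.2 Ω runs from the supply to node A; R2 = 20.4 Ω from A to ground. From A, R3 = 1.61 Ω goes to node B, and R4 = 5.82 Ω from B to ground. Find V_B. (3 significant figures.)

The second stage (R3 + R4 = 7.430 Ω) loads node A in parallel with R2.
Effective lower resistance at A: R2 ‖ 7.430 = 5.446 Ω.
V_A = 25.2 × 5.446/(40.2 + 5.446) = 3.007 mV.
Then the unloaded second divider: V_B = V_A × R4/(R3+R4) = 3.007 × 0.7833 = 2.355 mV.

V_B ≈ 2.36 mV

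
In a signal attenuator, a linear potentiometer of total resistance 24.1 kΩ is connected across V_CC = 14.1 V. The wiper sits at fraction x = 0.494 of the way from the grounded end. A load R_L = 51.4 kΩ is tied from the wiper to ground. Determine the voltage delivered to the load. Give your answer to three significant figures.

V_out ≈ 6.23 V

The pot divides into 12.19 kΩ above the wiper and 11.91 kΩ below.
Lower segment in parallel with the load: 11.91 ‖ 51.4 = 9.666 kΩ.
Then V_out = V_CC · 9.666/(12.19 + 9.666) = 6.235 V.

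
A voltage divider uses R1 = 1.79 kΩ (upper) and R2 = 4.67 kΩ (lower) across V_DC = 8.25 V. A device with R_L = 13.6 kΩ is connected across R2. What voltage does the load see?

The load sits in parallel with R2, giving an effective lower resistance R2' = R2·R_L/(R2+R_L) = 3.476 kΩ.
Then V_out = V_DC · R2'/(R1 + R2') = 8.25 × 3.476/5.266 = 5.446 V.
(Unloaded it would be 5.96 V; the load pulls it down.)

V_out ≈ 5.45 V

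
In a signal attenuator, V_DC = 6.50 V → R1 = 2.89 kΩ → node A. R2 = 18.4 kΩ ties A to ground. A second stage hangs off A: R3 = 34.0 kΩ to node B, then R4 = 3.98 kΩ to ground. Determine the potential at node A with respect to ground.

V_A ≈ 5.27 V

Looking into the second stage from A: R3 + R4 = 37.98 kΩ appears in parallel with R2.
Effective lower resistance at A: R2 ‖ 37.98 = 12.40 kΩ.
First divider: V_A = V_DC · 12.40/(2.89 + 12.40) = 5.271 V.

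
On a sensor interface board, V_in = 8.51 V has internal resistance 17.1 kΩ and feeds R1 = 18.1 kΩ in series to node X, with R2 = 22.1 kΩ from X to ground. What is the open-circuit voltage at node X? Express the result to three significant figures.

R1' = 17.1 + 18.1 = 35.20 kΩ (source resistance + R1).
Open-circuit (no load on X): V_th = V_in · R2/(R1' + R2) = 8.51 × 22.1/(35.20 + 22.1) = 3.282 V.

V_th ≈ 3.28 V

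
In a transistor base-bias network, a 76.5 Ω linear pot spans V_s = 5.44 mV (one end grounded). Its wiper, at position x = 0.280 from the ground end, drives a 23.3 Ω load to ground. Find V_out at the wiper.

V_out ≈ 0.917 mV

The pot divides into 55.08 Ω above the wiper and 21.42 Ω below.
Lower segment in parallel with the load: 21.42 ‖ 23.3 = 11.16 Ω.
Then V_out = V_s · 11.16/(55.08 + 11.16) = 0.9165 mV.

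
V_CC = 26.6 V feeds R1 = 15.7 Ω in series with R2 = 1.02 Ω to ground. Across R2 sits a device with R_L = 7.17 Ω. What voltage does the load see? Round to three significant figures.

V_out ≈ 1.43 V

First combine the lower leg with the load: R2 ‖ R_L = 0.8930 Ω.
Voltage divider with the loaded lower leg: V_out = 26.6 × 0.8930/(15.7 + 0.8930) = 26.6 × 0.05382 = 1.432 V.
(Unloaded it would be 1.62 V; the load pulls it down.)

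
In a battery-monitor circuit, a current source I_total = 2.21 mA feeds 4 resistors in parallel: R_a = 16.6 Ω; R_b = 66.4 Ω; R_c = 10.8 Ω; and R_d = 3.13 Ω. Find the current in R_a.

I ≈ 0.273 mA

ΣG = 1/16.6 + 1/66.4 + 1/10.8 + 1/3.13 = 0.4874.
R_a takes the fraction G_k/ΣG = 0.06024/0.4874 = 0.1236, so I = 2.21 × 0.1236 = 0.2732 mA.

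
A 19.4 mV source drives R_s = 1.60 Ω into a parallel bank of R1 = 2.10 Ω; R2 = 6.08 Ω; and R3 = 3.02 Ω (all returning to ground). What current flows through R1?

Equivalent of the parallel group: R_p = 1.029 Ω.
V_A by voltage divider: V_A = 19.4 × 1.029/(1.60 + 1.029) = 7.593 mV.
Branch current I = V_A/R1 = 7.593/2.10 = 3.616 mA.
(Equivalently: I_total = 7.379 mA, then current-divider fraction G_k/ΣG = 0.4900.)

I ≈ 3.62 mA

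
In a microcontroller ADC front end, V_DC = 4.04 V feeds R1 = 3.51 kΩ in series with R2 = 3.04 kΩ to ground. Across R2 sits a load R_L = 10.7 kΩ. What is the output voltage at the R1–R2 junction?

V_out ≈ 1.63 V

First combine the lower leg with the load: R2 ‖ R_L = 2.367 kΩ.
Now apply the divider: V_out = 4.04 × 0.4028 = 1.627 V.
(Unloaded it would be 1.88 V; the load pulls it down.)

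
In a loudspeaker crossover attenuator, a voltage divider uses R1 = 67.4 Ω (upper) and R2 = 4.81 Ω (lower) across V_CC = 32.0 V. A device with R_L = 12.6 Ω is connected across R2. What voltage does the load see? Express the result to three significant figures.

V_out ≈ 1.57 V

The load sits in parallel with R2, giving an effective lower resistance R2' = R2·R_L/(R2+R_L) = 3.481 Ω.
Now apply the divider: V_out = 32.0 × 0.04911 = 1.572 V.
(Unloaded it would be 2.13 V; the load pulls it down.)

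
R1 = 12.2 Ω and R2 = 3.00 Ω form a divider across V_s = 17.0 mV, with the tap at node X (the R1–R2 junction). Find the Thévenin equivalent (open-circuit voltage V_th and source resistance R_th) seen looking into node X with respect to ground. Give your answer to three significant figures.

V_th ≈ 3.36 mV, R_th ≈ 2.41 Ω

With X open, the divider is unloaded: V_th = 17.0 × 3.00/15.20 = 3.355 mV.
With V_s suppressed (replaced by a short), R_th = R1 ‖ R2 = (12.20 × 3.00)/(12.20 + 3.00) = 2.408 Ω.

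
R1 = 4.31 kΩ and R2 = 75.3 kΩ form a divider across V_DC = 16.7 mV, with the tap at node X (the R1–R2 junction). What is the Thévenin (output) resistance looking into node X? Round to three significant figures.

With V_DC suppressed (replaced by a short), R_th = R1 ‖ R2 = (4.310 × 75.3)/(4.310 + 75.3) = 4.077 kΩ.

R_th ≈ 4.08 kΩ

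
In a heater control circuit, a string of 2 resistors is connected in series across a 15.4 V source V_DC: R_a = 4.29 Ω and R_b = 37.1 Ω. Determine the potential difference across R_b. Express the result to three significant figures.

Series total: ΣR = 4.29 + 37.1 = 41.39 Ω.
By the voltage-divider rule, V = 15.4 × 37.10/41.39 = 13.80 V.

V ≈ 13.8 V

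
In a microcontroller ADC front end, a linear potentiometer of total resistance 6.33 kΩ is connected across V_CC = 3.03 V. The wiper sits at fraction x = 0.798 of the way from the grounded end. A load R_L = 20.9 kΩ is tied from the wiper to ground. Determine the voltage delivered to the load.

The pot divides into 1.279 kΩ above the wiper and 5.051 kΩ below.
(x·R_p) ‖ R_L = 4.068 kΩ.
Then V_out = V_CC · 4.068/(1.279 + 4.068) = 2.305 V.
(Unloaded: V_out = x·V_CC = 2.42 V.)

V_out ≈ 2.31 V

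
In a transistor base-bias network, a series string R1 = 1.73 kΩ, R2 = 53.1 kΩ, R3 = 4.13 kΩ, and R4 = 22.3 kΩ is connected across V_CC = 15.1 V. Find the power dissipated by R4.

Series current I = V_CC/ΣR = 15.1/81.26 = 0.1858 mA.
V(R4) = I·R = 4.144 V; P = V·I = 4.144 × 0.1858 = 0.7700 mW.

P ≈ 0.770 mW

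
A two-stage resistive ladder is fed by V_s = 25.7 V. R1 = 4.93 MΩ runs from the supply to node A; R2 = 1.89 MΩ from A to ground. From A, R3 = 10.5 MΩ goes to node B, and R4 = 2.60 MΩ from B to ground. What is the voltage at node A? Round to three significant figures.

The second stage (R3 + R4 = 13.10 MΩ) loads node A in parallel with R2.
R2 ‖ (R3+R4) = 1.652 MΩ.
So V_A = 25.7 × 0.2510 = 6.450 V.

V_A ≈ 6.45 V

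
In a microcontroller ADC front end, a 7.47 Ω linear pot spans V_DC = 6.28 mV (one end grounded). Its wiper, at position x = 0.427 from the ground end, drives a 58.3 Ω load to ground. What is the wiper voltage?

V_out ≈ 2.60 mV

The pot divides into 4.280 Ω above the wiper and 3.190 Ω below.
Lower segment in parallel with the load: 3.190 ‖ 58.3 = 3.024 Ω.
Loaded-divider output: V_out = 6.28 × 0.4140 = 2.600 mV.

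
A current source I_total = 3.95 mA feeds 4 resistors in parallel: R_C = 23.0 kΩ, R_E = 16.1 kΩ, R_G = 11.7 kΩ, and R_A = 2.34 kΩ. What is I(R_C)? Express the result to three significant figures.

I ≈ 0.278 mA

Total conductance ΣG = 1/23.0 + 1/16.1 + 1/11.7 + 1/2.34 = 0.6184 (units of 1/kΩ).
By the current-divider rule, I = I_total · G_k/ΣG = 3.95 × 0.07031 = 0.2777 mA.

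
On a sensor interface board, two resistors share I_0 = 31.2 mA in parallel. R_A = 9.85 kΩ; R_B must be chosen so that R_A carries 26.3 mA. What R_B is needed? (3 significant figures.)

R_B ≈ 52.9 kΩ

In a two-way split, I_A/I_0 = R_B/(R_A + R_B).
With f = 0.8429, R_B = R_A · f/(1−f) = 9.85 × 5.367 = 52.87 kΩ.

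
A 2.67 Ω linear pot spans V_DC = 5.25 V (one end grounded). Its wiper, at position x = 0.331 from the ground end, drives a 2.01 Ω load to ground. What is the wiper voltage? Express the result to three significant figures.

V_out ≈ 1.34 V

Lower segment x·R_p = 0.8838 Ω; upper segment (1−x)·R_p = 1.786 Ω.
Lower segment in parallel with the load: 0.8838 ‖ 2.01 = 0.6139 Ω.
Then V_out = V_DC · 0.6139/(1.786 + 0.6139) = 1.343 V.
(Unloaded: V_out = x·V_DC = 1.74 V.)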